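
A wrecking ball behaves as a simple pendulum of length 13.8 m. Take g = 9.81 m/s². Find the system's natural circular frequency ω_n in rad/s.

For a simple pendulum ω_n = √(g/L) = √(9.81/13.8) = √0.7109 = 0.8431 rad/s.

0.843 rad/s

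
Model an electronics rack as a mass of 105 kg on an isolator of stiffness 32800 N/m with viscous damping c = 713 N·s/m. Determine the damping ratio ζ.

0.192

ω_n = √(k/m) = √(32800/105) = 17.67 rad/s.
Critical damping c_c = 2√(k·m) = 2√(32800 × 105) = 3712 N·s/m, so ζ = c/c_c = 713/3712 = 0.1921.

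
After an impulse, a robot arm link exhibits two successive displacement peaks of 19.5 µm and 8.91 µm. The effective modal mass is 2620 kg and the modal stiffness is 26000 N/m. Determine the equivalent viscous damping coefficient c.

2040 N·s/m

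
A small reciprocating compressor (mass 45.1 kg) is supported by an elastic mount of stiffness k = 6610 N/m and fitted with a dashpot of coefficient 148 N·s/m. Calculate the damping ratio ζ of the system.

0.136

ω_n = √(k/m) = √(6610/45.1) = 12.11 rad/s.
Critical damping c_c = 2√(k·m) = 2√(6610 × 45.1) = 1092 N·s/m, so ζ = c/c_c = 148/1092 = 0.1355.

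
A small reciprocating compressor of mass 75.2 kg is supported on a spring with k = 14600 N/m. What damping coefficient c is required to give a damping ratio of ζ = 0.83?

1740 N·s/m

c_c = 2√(k·m) = 2√(14600 × 75.2) = 2096 N·s/m.
c = ζ·c_c = 0.83 × 2096 = 1739 N·s/m.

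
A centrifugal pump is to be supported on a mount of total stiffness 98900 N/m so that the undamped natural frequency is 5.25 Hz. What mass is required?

90.9 kg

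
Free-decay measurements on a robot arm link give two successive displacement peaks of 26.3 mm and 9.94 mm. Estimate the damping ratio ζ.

Logarithmic decrement δ = (1/n)·ln(x₀/x_n) = (1/1)·ln(26.3/9.94) = (1/1)·ln(2.646) = 0.9730.
ζ = δ/√(4π² + δ²) = 0.9730/√(39.48 + 0.947) = 0.9730/6.358 = 0.1530.

0.153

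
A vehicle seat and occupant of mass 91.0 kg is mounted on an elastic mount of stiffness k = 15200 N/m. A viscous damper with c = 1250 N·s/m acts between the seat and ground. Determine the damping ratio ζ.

0.531

ω_n = √(k/m) = √(15200/91.0) = 12.92 rad/s.
Critical damping c_c = 2√(k·m) = 2√(15200 × 91.0) = 2352 N·s/m, so ζ = c/c_c = 1250/2352 = 0.5314.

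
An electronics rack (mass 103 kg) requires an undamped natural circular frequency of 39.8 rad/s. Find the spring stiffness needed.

163000 N/m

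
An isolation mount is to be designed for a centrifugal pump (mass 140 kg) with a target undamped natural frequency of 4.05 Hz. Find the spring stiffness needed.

ω_n = 2πf_n = 2π × 4.05 = 25.45 rad/s.
k = m·ω_n² = 140 × 25.45² = 140 × 647.5 = 90660 N/m.

90700 N/m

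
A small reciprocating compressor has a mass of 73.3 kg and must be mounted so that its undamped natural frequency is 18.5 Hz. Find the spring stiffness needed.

990000 N/m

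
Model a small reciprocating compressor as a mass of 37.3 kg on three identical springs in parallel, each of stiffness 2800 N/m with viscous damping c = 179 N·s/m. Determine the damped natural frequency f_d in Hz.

Parallel springs add: k_eq = 3 × 2800 = 8400 N/m.
ω_n = √(k_eq/m) = √(8400/37.3) = 15.01 rad/s.
Critical damping c_c = 2√(k_eq·m) = 2√(8400 × 37.3) = 1119 N·s/m, so ζ = c/c_c = 179/1119 = 0.1599.
ω_d = ω_n√(1 − ζ²) = 15.01 × √(1 − 0.0256) = 14.81 rad/s.
f_d = ω_d/(2π) = 2.358 Hz.

2.36 Hz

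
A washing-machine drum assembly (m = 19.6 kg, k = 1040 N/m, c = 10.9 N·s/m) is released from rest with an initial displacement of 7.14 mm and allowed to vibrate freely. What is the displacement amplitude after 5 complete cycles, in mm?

2.15 mm

ζ = c/(2√(km)) = 10.9/(2√(1040 × 19.6)) = 10.9/285.5 = 0.03817.
Logarithmic decrement δ = 2πζ/√(1 − ζ²) = 2π × 0.03817/√(1 − 0.00146) = 0.2400.
After n cycles, x_n/x₀ = e^(−nδ), so x_5 = 7.14 × e^(−5 × 0.2400) = 7.14 × 0.3012 = 2.150 mm.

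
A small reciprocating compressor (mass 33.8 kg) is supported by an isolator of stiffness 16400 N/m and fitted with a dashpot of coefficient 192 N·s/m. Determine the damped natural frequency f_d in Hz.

3.48 Hz

ω_n = √(k/m) = √(16400/33.8) = 22.03 rad/s.
Critical damping c_c = 2√(k·m) = 2√(16400 × 33.8) = 1489 N·s/m, so ζ = c/c_c = 192/1489 = 0.1289.
ω_d = ω_n√(1 − ζ²) = 22.03 × √(1 − 0.0166) = 21.84 rad/s.
f_d = ω_d/(2π) = 3.477 Hz.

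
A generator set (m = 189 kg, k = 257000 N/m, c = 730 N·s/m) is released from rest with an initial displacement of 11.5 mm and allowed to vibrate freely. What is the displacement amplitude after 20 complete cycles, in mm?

ζ = c/(2√(km)) = 730/(2√(257000 × 189)) = 730/13940 = 0.05237.
Logarithmic decrement δ = 2πζ/√(1 − ζ²) = 2π × 0.05237/√(1 − 0.00274) = 0.3295.
After n cycles, x_n/x₀ = e^(−nδ), so x_20 = 11.5 × e^(−20 × 0.3295) = 11.5 × 0.001374 = 0.01580 mm.

0.0158 mm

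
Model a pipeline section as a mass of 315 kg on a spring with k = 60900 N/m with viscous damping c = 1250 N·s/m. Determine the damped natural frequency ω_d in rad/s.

13.8 rad/s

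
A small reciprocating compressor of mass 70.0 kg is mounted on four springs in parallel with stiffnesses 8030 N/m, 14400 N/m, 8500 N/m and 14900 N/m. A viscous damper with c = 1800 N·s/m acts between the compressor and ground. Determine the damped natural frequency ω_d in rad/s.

22.1 rad/s

Parallel springs add: k_eq = 8030 + 14400 + 8500 + 14900 = 45830 N/m.
ω_n = √(k_eq/m) = √(45830/70.0) = 25.59 rad/s.
Critical damping c_c = 2√(k_eq·m) = 2√(45830 × 70.0) = 3582 N·s/m, so ζ = c/c_c = 1800/3582 = 0.5025.
ω_d = ω_n√(1 − ζ²) = 25.59 × √(1 − 0.252) = 22.12 rad/s.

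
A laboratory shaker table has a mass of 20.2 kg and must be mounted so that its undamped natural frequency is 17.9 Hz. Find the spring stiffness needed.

256000 N/m

ω_n = 2πf_n = 2π × 17.9 = 112.5 rad/s.
k = m·ω_n² = 20.2 × 112.5² = 20.2 × 12650 = 255500 N/m.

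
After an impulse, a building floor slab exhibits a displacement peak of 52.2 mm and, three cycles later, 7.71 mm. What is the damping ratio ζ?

Logarithmic decrement δ = (1/n)·ln(x₀/x_n) = (1/3)·ln(52.2/7.71) = (1/3)·ln(6.770) = 0.6375.
ζ = δ/√(4π² + δ²) = 0.6375/√(39.48 + 0.406) = 0.6375/6.315 = 0.1009.

0.101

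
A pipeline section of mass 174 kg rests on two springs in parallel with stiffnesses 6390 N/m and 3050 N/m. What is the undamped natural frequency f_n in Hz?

Parallel springs add: k_eq = 6390 + 3050 = 9440 N/m.
ω_n = √(k_eq/m) = √(9440/174) = √54.25 = 7.366 rad/s.
f_n = ω_n/(2π) = 7.366/6.283 = 1.172 Hz.

1.17 Hz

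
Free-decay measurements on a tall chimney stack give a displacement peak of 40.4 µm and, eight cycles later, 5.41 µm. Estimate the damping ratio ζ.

Logarithmic decrement δ = (1/n)·ln(x₀/x_n) = (1/8)·ln(40.4/5.41) = (1/8)·ln(7.468) = 0.2513.
ζ = δ/√(4π² + δ²) = 0.2513/√(39.48 + 0.0632) = 0.2513/6.288 = 0.03997.

0.0400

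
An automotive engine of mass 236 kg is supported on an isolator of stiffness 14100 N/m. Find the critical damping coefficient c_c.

3650 N·s/m

c_c = 2√(k·m) = 2√(14100 × 236) = 2 × 1824 = 3648 N·s/m.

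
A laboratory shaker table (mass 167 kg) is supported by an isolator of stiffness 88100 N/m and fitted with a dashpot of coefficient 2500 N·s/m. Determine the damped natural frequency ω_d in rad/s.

21.7 rad/s

ω_n = √(k/m) = √(88100/167) = 22.97 rad/s.
Critical damping c_c = 2√(k·m) = 2√(88100 × 167) = 7671 N·s/m, so ζ = c/c_c = 2500/7671 = 0.3259.
ω_d = ω_n√(1 − ζ²) = 22.97 × √(1 − 0.106) = 21.71 rad/s.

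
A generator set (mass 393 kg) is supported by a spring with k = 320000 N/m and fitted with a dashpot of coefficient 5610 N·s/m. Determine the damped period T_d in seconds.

ω_n = √(k/m) = √(320000/393) = 28.54 rad/s.
Critical damping c_c = 2√(k·m) = 2√(320000 × 393) = 22430 N·s/m, so ζ = c/c_c = 5610/22430 = 0.2501.
ω_d = ω_n√(1 − ζ²) = 28.54 × √(1 − 0.0626) = 27.63 rad/s.
T_d = 2π/ω_d = 0.2274 s.

0.227 s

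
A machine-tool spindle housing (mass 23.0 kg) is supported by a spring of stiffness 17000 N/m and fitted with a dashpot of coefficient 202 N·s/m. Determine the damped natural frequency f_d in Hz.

ω_n = √(k/m) = √(17000/23.0) = 27.19 rad/s.
Critical damping c_c = 2√(k·m) = 2√(17000 × 23.0) = 1251 N·s/m, so ζ = c/c_c = 202/1251 = 0.1615.
ω_d = ω_n√(1 − ζ²) = 27.19 × √(1 − 0.0261) = 26.83 rad/s.
f_d = ω_d/(2π) = 4.270 Hz.

4.27 Hz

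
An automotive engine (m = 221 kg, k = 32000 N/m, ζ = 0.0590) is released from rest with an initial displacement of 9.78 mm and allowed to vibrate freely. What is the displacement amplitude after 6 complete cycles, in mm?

1.05 mm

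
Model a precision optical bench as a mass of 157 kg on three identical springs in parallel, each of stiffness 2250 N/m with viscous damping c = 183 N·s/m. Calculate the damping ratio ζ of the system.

0.0889

Parallel springs add: k_eq = 3 × 2250 = 6750 N/m.
ω_n = √(k_eq/m) = √(6750/157) = 6.557 rad/s.
Critical damping c_c = 2√(k_eq·m) = 2√(6750 × 157) = 2059 N·s/m, so ζ = c/c_c = 183/2059 = 0.08888.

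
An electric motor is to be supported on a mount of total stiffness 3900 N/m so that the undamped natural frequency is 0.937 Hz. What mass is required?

ω_n = 2πf_n = 2π × 0.937 = 5.887 rad/s.
m = k/ω_n² = 3900/5.887² = 3900/34.66 = 112.5 kg.

113 kg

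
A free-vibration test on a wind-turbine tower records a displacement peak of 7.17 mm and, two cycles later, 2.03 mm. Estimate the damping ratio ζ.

0.0999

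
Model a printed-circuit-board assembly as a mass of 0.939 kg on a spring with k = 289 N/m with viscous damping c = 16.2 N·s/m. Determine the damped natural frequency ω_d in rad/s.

ω_n = √(k/m) = √(289.0/0.939) = 17.54 rad/s.
Critical damping c_c = 2√(k·m) = 2√(289.0 × 0.939) = 32.95 N·s/m, so ζ = c/c_c = 16.2/32.95 = 0.4917.
ω_d = ω_n√(1 − ζ²) = 17.54 × √(1 − 0.242) = 15.28 rad/s.

15.3 rad/s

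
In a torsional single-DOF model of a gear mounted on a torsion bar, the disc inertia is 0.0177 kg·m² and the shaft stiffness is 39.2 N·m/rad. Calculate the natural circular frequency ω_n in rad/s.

47.1 rad/s

ω_n = √(k_t/J) = √(39.2/0.0177) = √2215 = 47.06 rad/s.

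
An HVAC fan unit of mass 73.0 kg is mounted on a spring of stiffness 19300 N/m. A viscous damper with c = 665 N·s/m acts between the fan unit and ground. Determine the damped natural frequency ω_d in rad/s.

ω_n = √(k/m) = √(19300/73.0) = 16.26 rad/s.
Critical damping c_c = 2√(k·m) = 2√(19300 × 73.0) = 2374 N·s/m, so ζ = c/c_c = 665/2374 = 0.2801.
ω_d = ω_n√(1 − ζ²) = 16.26 × √(1 − 0.0785) = 15.61 rad/s.

15.6 rad/s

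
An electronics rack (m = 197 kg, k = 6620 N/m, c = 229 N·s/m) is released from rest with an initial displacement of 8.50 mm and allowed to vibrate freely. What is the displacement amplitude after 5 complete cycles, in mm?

0.359 mm

ζ = c/(2√(km)) = 229/(2√(6620 × 197)) = 229/2284 = 0.1003.
Logarithmic decrement δ = 2πζ/√(1 − ζ²) = 2π × 0.1003/√(1 − 0.0101) = 0.6332.
After n cycles, x_n/x₀ = e^(−nδ), so x_5 = 8.50 × e^(−5 × 0.6332) = 8.50 × 0.04218 = 0.3585 mm.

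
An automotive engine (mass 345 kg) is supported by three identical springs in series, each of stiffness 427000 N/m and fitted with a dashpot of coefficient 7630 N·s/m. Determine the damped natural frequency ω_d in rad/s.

17.0 rad/s

Series springs: 1/k_eq = 3/427000, so k_eq = 427000/3 = 142300 N/m.
ω_n = √(k_eq/m) = √(142300/345) = 20.31 rad/s.
Critical damping c_c = 2√(k_eq·m) = 2√(142300 × 345) = 14010 N·s/m, so ζ = c/c_c = 7630/14010 = 0.5444.
ω_d = ω_n√(1 − ζ²) = 20.31 × √(1 − 0.296) = 17.04 rad/s.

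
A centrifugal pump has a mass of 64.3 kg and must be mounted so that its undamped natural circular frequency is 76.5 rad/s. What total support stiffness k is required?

376000 N/m

k = m·ω_n² = 64.3 × 76.50² = 64.3 × 5852 = 376300 N/m.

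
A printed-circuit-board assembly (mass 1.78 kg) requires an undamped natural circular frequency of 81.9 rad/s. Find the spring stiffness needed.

k = m·ω_n² = 1.78 × 81.90² = 1.78 × 6708 = 11940 N/m.

11900 N/m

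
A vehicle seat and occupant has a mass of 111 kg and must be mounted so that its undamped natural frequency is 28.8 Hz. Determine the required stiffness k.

3630000 N/m

ω_n = 2πf_n = 2π × 28.8 = 181.0 rad/s.
k = m·ω_n² = 111 × 181.0² = 111 × 32740 = 3635000 N/m.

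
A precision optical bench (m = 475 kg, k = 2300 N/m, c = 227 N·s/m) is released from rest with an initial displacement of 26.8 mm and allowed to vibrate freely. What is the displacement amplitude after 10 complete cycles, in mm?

0.0280 mm

ζ = c/(2√(km)) = 227/(2√(2300 × 475)) = 227/2090 = 0.1086.
Logarithmic decrement δ = 2πζ/√(1 − ζ²) = 2π × 0.1086/√(1 − 0.0118) = 0.6863.
After n cycles, x_n/x₀ = e^(−nδ), so x_10 = 26.8 × e^(−10 × 0.6863) = 26.8 × 0.001045 = 0.02801 mm.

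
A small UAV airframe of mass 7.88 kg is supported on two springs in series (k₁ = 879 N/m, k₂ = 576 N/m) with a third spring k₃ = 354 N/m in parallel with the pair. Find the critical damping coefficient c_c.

149 N·s/m

Series pair: k_s = k₁k₂/(k₁+k₂) = (879)(576)/(879 + 576) = 348.0 N/m. In parallel with k₃: k_eq = 348.0 + 354 = 702.0 N/m.
c_c = 2√(k_eq·m) = 2√(702.0 × 7.88) = 2 × 74.37 = 148.7 N·s/m.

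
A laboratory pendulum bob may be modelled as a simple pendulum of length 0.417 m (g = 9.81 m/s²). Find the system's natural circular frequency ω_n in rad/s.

For a simple pendulum ω_n = √(g/L) = √(9.81/0.417) = √23.53 = 4.850 rad/s.

4.85 rad/s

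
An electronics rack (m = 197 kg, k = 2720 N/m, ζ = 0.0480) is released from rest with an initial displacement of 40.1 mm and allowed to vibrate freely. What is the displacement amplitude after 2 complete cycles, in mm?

21.9 mm

Logarithmic decrement δ = 2πζ/√(1 − ζ²) = 2π × 0.04800/√(1 − 0.00230) = 0.3019.
After n cycles, x_n/x₀ = e^(−nδ), so x_2 = 40.1 × e^(−2 × 0.3019) = 40.1 × 0.5467 = 21.92 mm.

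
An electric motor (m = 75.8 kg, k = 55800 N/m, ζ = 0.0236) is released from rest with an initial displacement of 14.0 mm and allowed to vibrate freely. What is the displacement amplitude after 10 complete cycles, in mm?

Logarithmic decrement δ = 2πζ/√(1 − ζ²) = 2π × 0.02360/√(1 − 0.000557) = 0.1483.
After n cycles, x_n/x₀ = e^(−nδ), so x_10 = 14.0 × e^(−10 × 0.1483) = 14.0 × 0.2269 = 3.177 mm.

3.18 mm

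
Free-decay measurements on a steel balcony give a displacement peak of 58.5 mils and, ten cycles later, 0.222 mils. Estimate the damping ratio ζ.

Logarithmic decrement δ = (1/n)·ln(x₀/x_n) = (1/10)·ln(58.5/0.222) = (1/10)·ln(263.5) = 0.5574.
ζ = δ/√(4π² + δ²) = 0.5574/√(39.48 + 0.311) = 0.5574/6.308 = 0.08837.

0.0884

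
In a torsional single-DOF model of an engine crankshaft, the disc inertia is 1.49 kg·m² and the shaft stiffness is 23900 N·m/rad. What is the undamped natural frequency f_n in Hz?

ω_n = √(k_t/J) = √(23900/1.49) = √16040 = 126.7 rad/s.
f_n = ω_n/(2π) = 126.7/6.283 = 20.16 Hz.

20.2 Hz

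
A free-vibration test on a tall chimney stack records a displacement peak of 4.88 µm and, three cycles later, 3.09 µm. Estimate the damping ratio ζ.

Logarithmic decrement δ = (1/n)·ln(x₀/x_n) = (1/3)·ln(4.88/3.09) = (1/3)·ln(1.579) = 0.1523.
ζ = δ/√(4π² + δ²) = 0.1523/√(39.48 + 0.0232) = 0.1523/6.285 = 0.02424.

0.0242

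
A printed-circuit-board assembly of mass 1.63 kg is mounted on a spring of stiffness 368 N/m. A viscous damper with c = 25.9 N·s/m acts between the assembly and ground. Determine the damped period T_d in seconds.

0.493 s

ω_n = √(k/m) = √(368.0/1.63) = 15.03 rad/s.
Critical damping c_c = 2√(k·m) = 2√(368.0 × 1.63) = 48.98 N·s/m, so ζ = c/c_c = 25.9/48.98 = 0.5288.
ω_d = ω_n√(1 − ζ²) = 15.03 × √(1 − 0.280) = 12.75 rad/s.
T_d = 2π/ω_d = 0.4927 s.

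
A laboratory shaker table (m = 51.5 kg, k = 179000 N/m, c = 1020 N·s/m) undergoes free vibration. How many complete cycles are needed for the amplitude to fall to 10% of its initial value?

ζ = c/(2√(km)) = 1020/(2√(179000 × 51.5)) = 1020/6072 = 0.1680.
Logarithmic decrement δ = 2πζ/√(1 − ζ²) = 2π × 0.1680/√(1 − 0.0282) = 1.071.
x_n/x₀ = e^(−nδ) ≤ 0.1; take ln: n ≥ ln(1/0.1)/δ = 2.303/1.071 = 2.151.
So 3 complete cycles are required.

3 cycles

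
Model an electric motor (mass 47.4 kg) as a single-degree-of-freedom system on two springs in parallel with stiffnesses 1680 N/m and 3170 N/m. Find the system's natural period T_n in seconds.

Parallel springs add: k_eq = 1680 + 3170 = 4850 N/m.
ω_n = √(k_eq/m) = √(4850/47.4) = √102.3 = 10.12 rad/s.
T_n = 2π/ω_n = 6.283/10.12 = 0.6212 s.

0.621 s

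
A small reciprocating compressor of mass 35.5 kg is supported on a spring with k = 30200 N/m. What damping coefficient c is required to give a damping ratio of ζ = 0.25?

c_c = 2√(k·m) = 2√(30200 × 35.5) = 2071 N·s/m.
c = ζ·c_c = 0.25 × 2071 = 517.7 N·s/m.

518 N·s/m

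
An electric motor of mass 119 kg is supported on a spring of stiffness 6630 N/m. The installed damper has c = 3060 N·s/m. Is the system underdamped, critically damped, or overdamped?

c_c = 2√(k·m) = 1776 N·s/m; ζ = c/c_c = 3060/1776 = 1.72.
Since ζ > 1 the system is overdamped.

overdamped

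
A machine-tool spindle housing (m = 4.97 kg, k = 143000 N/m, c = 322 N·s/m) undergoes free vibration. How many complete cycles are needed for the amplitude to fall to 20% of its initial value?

ζ = c/(2√(km)) = 322/(2√(143000 × 4.97)) = 322/1686 = 0.1910.
Logarithmic decrement δ = 2πζ/√(1 − ζ²) = 2π × 0.1910/√(1 − 0.0365) = 1.222.
x_n/x₀ = e^(−nδ) ≤ 0.2; take ln: n ≥ ln(1/0.2)/δ = 1.609/1.222 = 1.317.
So 2 complete cycles are required.

2 cycles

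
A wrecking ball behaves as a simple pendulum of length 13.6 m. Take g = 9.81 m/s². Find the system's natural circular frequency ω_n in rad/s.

For a simple pendulum ω_n = √(g/L) = √(9.81/13.6) = √0.7213 = 0.8493 rad/s.

0.849 rad/s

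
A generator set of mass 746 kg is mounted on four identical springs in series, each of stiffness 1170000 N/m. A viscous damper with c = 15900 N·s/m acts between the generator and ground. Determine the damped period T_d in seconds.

0.376 s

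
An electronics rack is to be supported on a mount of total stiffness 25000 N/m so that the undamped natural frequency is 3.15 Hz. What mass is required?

ω_n = 2πf_n = 2π × 3.15 = 19.79 rad/s.
m = k/ω_n² = 25000/19.79² = 25000/391.7 = 63.82 kg.

63.8 kg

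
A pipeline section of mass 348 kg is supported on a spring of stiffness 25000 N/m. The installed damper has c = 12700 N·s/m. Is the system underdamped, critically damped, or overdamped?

c_c = 2√(k·m) = 5899 N·s/m; ζ = c/c_c = 12700/5899 = 2.15.
Since ζ > 1 the system is overdamped.

overdamped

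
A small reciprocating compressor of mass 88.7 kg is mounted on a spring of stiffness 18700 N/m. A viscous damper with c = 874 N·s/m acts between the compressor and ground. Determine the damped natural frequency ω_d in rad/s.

ω_n = √(k/m) = √(18700/88.7) = 14.52 rad/s.
Critical damping c_c = 2√(k·m) = 2√(18700 × 88.7) = 2576 N·s/m, so ζ = c/c_c = 874/2576 = 0.3393.
ω_d = ω_n√(1 − ζ²) = 14.52 × √(1 − 0.115) = 13.66 rad/s.

13.7 rad/s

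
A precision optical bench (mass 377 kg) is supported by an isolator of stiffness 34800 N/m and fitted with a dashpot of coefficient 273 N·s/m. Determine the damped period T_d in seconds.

ω_n = √(k/m) = √(34800/377) = 9.608 rad/s.
Critical damping c_c = 2√(k·m) = 2√(34800 × 377) = 7244 N·s/m, so ζ = c/c_c = 273/7244 = 0.03769.
ω_d = ω_n√(1 − ζ²) = 9.608 × √(1 − 0.00142) = 9.601 rad/s.
T_d = 2π/ω_d = 0.6544 s.

0.654 s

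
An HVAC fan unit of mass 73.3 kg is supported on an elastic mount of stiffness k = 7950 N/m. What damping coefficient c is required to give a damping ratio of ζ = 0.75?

c_c = 2√(k·m) = 2√(7950 × 73.3) = 1527 N·s/m.
c = ζ·c_c = 0.75 × 1527 = 1145 N·s/m.

1150 N·s/m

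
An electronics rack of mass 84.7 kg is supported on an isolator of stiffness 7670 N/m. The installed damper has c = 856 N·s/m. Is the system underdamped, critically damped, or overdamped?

c_c = 2√(k·m) = 1612 N·s/m; ζ = c/c_c = 856/1612 = 0.531.
Since ζ < 1 the system is underdamped.

underdamped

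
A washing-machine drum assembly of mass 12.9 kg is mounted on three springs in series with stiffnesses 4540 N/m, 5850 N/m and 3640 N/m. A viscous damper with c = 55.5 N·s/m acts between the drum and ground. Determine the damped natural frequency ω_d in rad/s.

Series springs: 1/k_eq = 1/4540 + 1/5850 + 1/3640 = 0.0006659, so k_eq = 1502 N/m.
ω_n = √(k_eq/m) = √(1502/12.9) = 10.79 rad/s.
Critical damping c_c = 2√(k_eq·m) = 2√(1502 × 12.9) = 278.4 N·s/m, so ζ = c/c_c = 55.5/278.4 = 0.1994.
ω_d = ω_n√(1 − ζ²) = 10.79 × √(1 − 0.0398) = 10.57 rad/s.

10.6 rad/s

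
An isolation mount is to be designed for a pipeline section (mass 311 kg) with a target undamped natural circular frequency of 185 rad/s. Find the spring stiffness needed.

k = m·ω_n² = 311 × 185.0² = 311 × 34220 = 10640000 N/m.

10600000 N/m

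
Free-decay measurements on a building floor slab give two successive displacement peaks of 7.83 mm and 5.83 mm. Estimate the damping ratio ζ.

Logarithmic decrement δ = (1/n)·ln(x₀/x_n) = (1/1)·ln(7.83/5.83) = (1/1)·ln(1.343) = 0.2949.
ζ = δ/√(4π² + δ²) = 0.2949/√(39.48 + 0.0870) = 0.2949/6.290 = 0.04689.

0.0469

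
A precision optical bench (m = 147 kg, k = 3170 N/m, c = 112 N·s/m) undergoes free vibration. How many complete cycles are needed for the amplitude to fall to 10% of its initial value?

5 cycles

ζ = c/(2√(km)) = 112/(2√(3170 × 147)) = 112/1365 = 0.08204.
Logarithmic decrement δ = 2πζ/√(1 − ζ²) = 2π × 0.08204/√(1 − 0.00673) = 0.5172.
x_n/x₀ = e^(−nδ) ≤ 0.1; take ln: n ≥ ln(1/0.1)/δ = 2.303/0.5172 = 4.452.
So 5 complete cycles are required.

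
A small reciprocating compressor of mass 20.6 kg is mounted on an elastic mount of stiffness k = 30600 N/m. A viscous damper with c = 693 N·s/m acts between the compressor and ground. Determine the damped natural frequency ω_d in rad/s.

ω_n = √(k/m) = √(30600/20.6) = 38.54 rad/s.
Critical damping c_c = 2√(k·m) = 2√(30600 × 20.6) = 1588 N·s/m, so ζ = c/c_c = 693/1588 = 0.4364.
ω_d = ω_n√(1 − ζ²) = 38.54 × √(1 − 0.190) = 34.68 rad/s.

34.7 rad/s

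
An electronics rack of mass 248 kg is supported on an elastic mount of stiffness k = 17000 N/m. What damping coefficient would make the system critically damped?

4110 N·s/m

c_c = 2√(k·m) = 2√(17000 × 248) = 2 × 2053 = 4107 N·s/m.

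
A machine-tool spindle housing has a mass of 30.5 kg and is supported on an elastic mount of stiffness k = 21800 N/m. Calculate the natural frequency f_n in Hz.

4.25 Hz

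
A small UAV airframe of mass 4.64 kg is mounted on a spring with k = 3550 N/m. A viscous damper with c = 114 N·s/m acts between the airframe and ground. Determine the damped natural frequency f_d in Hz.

ω_n = √(k/m) = √(3550/4.64) = 27.66 rad/s.
Critical damping c_c = 2√(k·m) = 2√(3550 × 4.64) = 256.7 N·s/m, so ζ = c/c_c = 114/256.7 = 0.4441.
ω_d = ω_n√(1 − ζ²) = 27.66 × √(1 − 0.197) = 24.78 rad/s.
f_d = ω_d/(2π) = 3.944 Hz.

3.94 Hz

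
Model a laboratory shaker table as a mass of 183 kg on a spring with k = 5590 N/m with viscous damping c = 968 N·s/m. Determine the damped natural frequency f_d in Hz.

ω_n = √(k/m) = √(5590/183) = 5.527 rad/s.
Critical damping c_c = 2√(k·m) = 2√(5590 × 183) = 2023 N·s/m, so ζ = c/c_c = 968/2023 = 0.4785.
ω_d = ω_n√(1 − ζ²) = 5.527 × √(1 − 0.229) = 4.853 rad/s.
f_d = ω_d/(2π) = 0.7724 Hz.

0.772 Hz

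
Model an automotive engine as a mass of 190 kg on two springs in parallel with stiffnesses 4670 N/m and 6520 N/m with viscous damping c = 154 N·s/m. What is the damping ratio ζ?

0.0528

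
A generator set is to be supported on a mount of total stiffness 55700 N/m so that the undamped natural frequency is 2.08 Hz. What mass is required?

ω_n = 2πf_n = 2π × 2.08 = 13.07 rad/s.
m = k/ω_n² = 55700/13.07² = 55700/170.8 = 326.1 kg.

326 kg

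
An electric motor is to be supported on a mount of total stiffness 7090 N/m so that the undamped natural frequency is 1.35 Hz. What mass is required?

98.5 kg

ω_n = 2πf_n = 2π × 1.35 = 8.482 rad/s.
m = k/ω_n² = 7090/8.482² = 7090/71.95 = 98.54 kg.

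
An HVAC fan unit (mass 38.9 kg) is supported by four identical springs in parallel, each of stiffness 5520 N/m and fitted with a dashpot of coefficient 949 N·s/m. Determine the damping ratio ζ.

0.512

Parallel springs add: k_eq = 4 × 5520 = 22080 N/m.
ω_n = √(k_eq/m) = √(22080/38.9) = 23.82 rad/s.
Critical damping c_c = 2√(k_eq·m) = 2√(22080 × 38.9) = 1854 N·s/m, so ζ = c/c_c = 949/1854 = 0.5120.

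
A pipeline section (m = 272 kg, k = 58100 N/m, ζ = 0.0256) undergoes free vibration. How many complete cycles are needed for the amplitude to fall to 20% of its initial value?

11 cycles

Logarithmic decrement δ = 2πζ/√(1 − ζ²) = 2π × 0.02560/√(1 − 0.000655) = 0.1609.
x_n/x₀ = e^(−nδ) ≤ 0.2; take ln: n ≥ ln(1/0.2)/δ = 1.609/0.1609 = 10.00.
So 11 complete cycles are required.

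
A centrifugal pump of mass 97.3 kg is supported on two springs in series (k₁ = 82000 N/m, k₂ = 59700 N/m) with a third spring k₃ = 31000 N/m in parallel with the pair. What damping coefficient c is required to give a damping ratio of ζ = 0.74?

Series pair: k_s = k₁k₂/(k₁+k₂) = (82000)(59700)/(82000 + 59700) = 34550 N/m. In parallel with k₃: k_eq = 34550 + 31000 = 65550 N/m.
c_c = 2√(k_eq·m) = 2√(65550 × 97.3) = 5051 N·s/m.
c = ζ·c_c = 0.74 × 5051 = 3738 N·s/m.

3740 N·s/m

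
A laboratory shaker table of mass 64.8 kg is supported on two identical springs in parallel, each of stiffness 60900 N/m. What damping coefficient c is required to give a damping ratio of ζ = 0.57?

3200 N·s/m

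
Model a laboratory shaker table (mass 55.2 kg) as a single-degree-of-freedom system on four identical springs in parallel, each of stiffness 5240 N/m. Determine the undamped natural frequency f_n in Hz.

Parallel springs add: k_eq = 4 × 5240 = 20960 N/m.
ω_n = √(k_eq/m) = √(20960/55.2) = √379.7 = 19.49 rad/s.
f_n = ω_n/(2π) = 19.49/6.283 = 3.101 Hz.

3.10 Hz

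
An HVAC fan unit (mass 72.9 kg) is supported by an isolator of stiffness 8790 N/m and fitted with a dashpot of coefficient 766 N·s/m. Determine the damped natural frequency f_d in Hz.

ω_n = √(k/m) = √(8790/72.9) = 10.98 rad/s.
Critical damping c_c = 2√(k·m) = 2√(8790 × 72.9) = 1601 N·s/m, so ζ = c/c_c = 766/1601 = 0.4785.
ω_d = ω_n√(1 − ζ²) = 10.98 × √(1 − 0.229) = 9.642 rad/s.
f_d = ω_d/(2π) = 1.535 Hz.

1.53 Hz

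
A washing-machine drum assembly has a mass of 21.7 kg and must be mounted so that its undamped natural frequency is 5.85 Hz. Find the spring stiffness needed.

29300 N/m

ω_n = 2πf_n = 2π × 5.85 = 36.76 rad/s.
k = m·ω_n² = 21.7 × 36.76² = 21.7 × 1351 = 29320 N/m.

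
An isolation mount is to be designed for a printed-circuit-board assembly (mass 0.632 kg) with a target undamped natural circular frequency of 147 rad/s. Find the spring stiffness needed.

13700 N/m

k = m·ω_n² = 0.632 × 147.0² = 0.632 × 21610 = 13660 N/m.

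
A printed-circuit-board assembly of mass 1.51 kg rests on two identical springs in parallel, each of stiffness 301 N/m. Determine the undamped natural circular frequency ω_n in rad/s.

Parallel springs add: k_eq = 2 × 301 = 602.0 N/m.
ω_n = √(k_eq/m) = √(602.0/1.51) = √398.7 = 19.97 rad/s.

20.0 rad/s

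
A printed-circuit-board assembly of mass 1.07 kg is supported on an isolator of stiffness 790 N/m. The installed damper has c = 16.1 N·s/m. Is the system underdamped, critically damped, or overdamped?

c_c = 2√(k·m) = 58.15 N·s/m; ζ = c/c_c = 16.1/58.15 = 0.277.
Since ζ < 1 the system is underdamped.

underdamped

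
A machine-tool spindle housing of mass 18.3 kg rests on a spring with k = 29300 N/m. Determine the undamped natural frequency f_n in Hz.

6.37 Hz

ω_n = √(k/m) = √(29300/18.3) = √1601 = 40.01 rad/s.
f_n = ω_n/(2π) = 40.01/6.283 = 6.368 Hz.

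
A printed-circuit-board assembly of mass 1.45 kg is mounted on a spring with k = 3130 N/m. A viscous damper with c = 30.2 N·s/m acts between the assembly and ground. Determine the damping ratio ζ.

0.224

ω_n = √(k/m) = √(3130/1.45) = 46.46 rad/s.
Critical damping c_c = 2√(k·m) = 2√(3130 × 1.45) = 134.7 N·s/m, so ζ = c/c_c = 30.2/134.7 = 0.2241.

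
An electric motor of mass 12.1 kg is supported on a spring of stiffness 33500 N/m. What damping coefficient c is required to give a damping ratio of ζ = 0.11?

c_c = 2√(k·m) = 2√(33500 × 12.1) = 1273 N·s/m.
c = ζ·c_c = 0.11 × 1273 = 140.1 N·s/m.

140 N·s/m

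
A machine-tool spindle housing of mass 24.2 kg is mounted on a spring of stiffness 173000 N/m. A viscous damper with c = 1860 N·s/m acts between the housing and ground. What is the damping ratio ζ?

ω_n = √(k/m) = √(173000/24.2) = 84.55 rad/s.
Critical damping c_c = 2√(k·m) = 2√(173000 × 24.2) = 4092 N·s/m, so ζ = c/c_c = 1860/4092 = 0.4545.

0.455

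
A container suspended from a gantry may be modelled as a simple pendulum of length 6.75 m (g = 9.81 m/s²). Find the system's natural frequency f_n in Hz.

For a simple pendulum ω_n = √(g/L) = √(9.81/6.75) = √1.453 = 1.206 rad/s.
f_n = ω_n/(2π) = 1.206/6.283 = 0.1919 Hz.

0.192 Hz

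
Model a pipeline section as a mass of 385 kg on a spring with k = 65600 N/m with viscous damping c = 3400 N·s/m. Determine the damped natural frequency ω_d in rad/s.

ω_n = √(k/m) = √(65600/385) = 13.05 rad/s.
Critical damping c_c = 2√(k·m) = 2√(65600 × 385) = 10050 N·s/m, so ζ = c/c_c = 3400/10050 = 0.3383.
ω_d = ω_n√(1 − ζ²) = 13.05 × √(1 − 0.114) = 12.28 rad/s.

12.3 rad/s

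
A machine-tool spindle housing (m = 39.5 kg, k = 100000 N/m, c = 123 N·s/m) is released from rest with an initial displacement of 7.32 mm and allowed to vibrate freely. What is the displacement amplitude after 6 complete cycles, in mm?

ζ = c/(2√(km)) = 123/(2√(100000 × 39.5)) = 123/3975 = 0.03094.
Logarithmic decrement δ = 2πζ/√(1 − ζ²) = 2π × 0.03094/√(1 − 0.000958) = 0.1945.
After n cycles, x_n/x₀ = e^(−nδ), so x_6 = 7.32 × e^(−6 × 0.1945) = 7.32 × 0.3113 = 2.278 mm.

2.28 mm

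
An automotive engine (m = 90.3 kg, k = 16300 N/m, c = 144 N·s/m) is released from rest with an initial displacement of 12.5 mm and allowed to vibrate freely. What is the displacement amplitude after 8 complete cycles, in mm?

0.630 mm

ζ = c/(2√(km)) = 144/(2√(16300 × 90.3)) = 144/2426 = 0.05935.
Logarithmic decrement δ = 2πζ/√(1 − ζ²) = 2π × 0.05935/√(1 − 0.00352) = 0.3735.
After n cycles, x_n/x₀ = e^(−nδ), so x_8 = 12.5 × e^(−8 × 0.3735) = 12.5 × 0.05037 = 0.6296 mm.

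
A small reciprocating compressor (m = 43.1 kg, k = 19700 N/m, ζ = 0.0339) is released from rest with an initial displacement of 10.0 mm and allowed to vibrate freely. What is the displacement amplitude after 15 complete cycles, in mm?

0.409 mm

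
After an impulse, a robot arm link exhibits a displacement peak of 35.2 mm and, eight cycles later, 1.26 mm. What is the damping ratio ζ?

0.0661

Logarithmic decrement δ = (1/n)·ln(x₀/x_n) = (1/8)·ln(35.2/1.26) = (1/8)·ln(27.94) = 0.4162.
ζ = δ/√(4π² + δ²) = 0.4162/√(39.48 + 0.173) = 0.4162/6.297 = 0.06610.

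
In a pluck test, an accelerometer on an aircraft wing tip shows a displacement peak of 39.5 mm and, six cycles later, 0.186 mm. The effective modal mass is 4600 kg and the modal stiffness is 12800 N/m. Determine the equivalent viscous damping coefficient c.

2160 N·s/m

Logarithmic decrement δ = (1/n)·ln(x₀/x_n) = (1/6)·ln(39.5/0.186) = (1/6)·ln(212.4) = 0.8931.
ζ = δ/√(4π² + δ²) = 0.8931/√(39.48 + 0.798) = 0.8931/6.346 = 0.1407.
c = ζ · 2√(km) = 0.1407 × 2√(12800 × 4600) = 0.1407 × 15350 = 2160 N·s/m.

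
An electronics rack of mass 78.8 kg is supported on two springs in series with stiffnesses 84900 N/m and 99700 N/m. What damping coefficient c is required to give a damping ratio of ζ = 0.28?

1060 N·s/m

Series springs: 1/k_eq = 1/84900 + 1/99700 = 2.181×10^-5, so k_eq = 45850 N/m.
c_c = 2√(k_eq·m) = 2√(45850 × 78.8) = 3802 N·s/m.
c = ζ·c_c = 0.28 × 3802 = 1064 N·s/m.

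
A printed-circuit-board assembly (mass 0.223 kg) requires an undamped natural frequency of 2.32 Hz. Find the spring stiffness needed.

ω_n = 2πf_n = 2π × 2.32 = 14.58 rad/s.
k = m·ω_n² = 0.223 × 14.58² = 0.223 × 212.5 = 47.38 N/m.

47.4 N/m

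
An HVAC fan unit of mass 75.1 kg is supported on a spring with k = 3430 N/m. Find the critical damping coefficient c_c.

1020 N·s/m

c_c = 2√(k·m) = 2√(3430 × 75.1) = 2 × 507.5 = 1015 N·s/m.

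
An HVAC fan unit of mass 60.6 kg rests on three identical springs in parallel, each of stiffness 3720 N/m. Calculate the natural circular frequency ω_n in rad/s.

Parallel springs add: k_eq = 3 × 3720 = 11160 N/m.
ω_n = √(k_eq/m) = √(11160/60.6) = √184.2 = 13.57 rad/s.

13.6 rad/s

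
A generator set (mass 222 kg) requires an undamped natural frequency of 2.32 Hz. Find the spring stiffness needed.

ω_n = 2πf_n = 2π × 2.32 = 14.58 rad/s.
k = m·ω_n² = 222 × 14.58² = 222 × 212.5 = 47170 N/m.

47200 N/m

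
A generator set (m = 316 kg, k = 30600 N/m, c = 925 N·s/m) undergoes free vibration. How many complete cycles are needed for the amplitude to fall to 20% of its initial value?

ζ = c/(2√(km)) = 925/(2√(30600 × 316)) = 925/6219 = 0.1487.
Logarithmic decrement δ = 2πζ/√(1 − ζ²) = 2π × 0.1487/√(1 − 0.0221) = 0.9450.
x_n/x₀ = e^(−nδ) ≤ 0.2; take ln: n ≥ ln(1/0.2)/δ = 1.609/0.9450 = 1.703.
So 2 complete cycles are required.

2 cycles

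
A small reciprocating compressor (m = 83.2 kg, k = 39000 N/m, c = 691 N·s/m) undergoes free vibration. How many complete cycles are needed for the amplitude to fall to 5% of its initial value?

3 cycles

ζ = c/(2√(km)) = 691/(2√(39000 × 83.2)) = 691/3603 = 0.1918.
Logarithmic decrement δ = 2πζ/√(1 − ζ²) = 2π × 0.1918/√(1 − 0.0368) = 1.228.
x_n/x₀ = e^(−nδ) ≤ 0.05; take ln: n ≥ ln(1/0.05)/δ = 2.996/1.228 = 2.440.
So 3 complete cycles are required.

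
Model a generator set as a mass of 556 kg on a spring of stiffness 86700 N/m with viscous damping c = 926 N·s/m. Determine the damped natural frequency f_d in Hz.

1.98 Hz

ω_n = √(k/m) = √(86700/556) = 12.49 rad/s.
Critical damping c_c = 2√(k·m) = 2√(86700 × 556) = 13890 N·s/m, so ζ = c/c_c = 926/13890 = 0.06669.
ω_d = ω_n√(1 − ζ²) = 12.49 × √(1 − 0.00445) = 12.46 rad/s.
f_d = ω_d/(2π) = 1.983 Hz.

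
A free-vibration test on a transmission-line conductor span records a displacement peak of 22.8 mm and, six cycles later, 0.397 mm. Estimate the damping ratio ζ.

0.107

Logarithmic decrement δ = (1/n)·ln(x₀/x_n) = (1/6)·ln(22.8/0.397) = (1/6)·ln(57.43) = 0.6751.
ζ = δ/√(4π² + δ²) = 0.6751/√(39.48 + 0.456) = 0.6751/6.319 = 0.1068.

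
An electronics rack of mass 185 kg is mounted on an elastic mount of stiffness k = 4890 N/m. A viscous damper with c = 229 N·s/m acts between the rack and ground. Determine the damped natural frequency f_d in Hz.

ω_n = √(k/m) = √(4890/185) = 5.141 rad/s.
Critical damping c_c = 2√(k·m) = 2√(4890 × 185) = 1902 N·s/m, so ζ = c/c_c = 229/1902 = 0.1204.
ω_d = ω_n√(1 − ζ²) = 5.141 × √(1 − 0.0145) = 5.104 rad/s.
f_d = ω_d/(2π) = 0.8123 Hz.

0.812 Hz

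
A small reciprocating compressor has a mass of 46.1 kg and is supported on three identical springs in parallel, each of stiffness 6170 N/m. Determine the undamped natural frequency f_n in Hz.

Parallel springs add: k_eq = 3 × 6170 = 18510 N/m.
ω_n = √(k_eq/m) = √(18510/46.1) = √401.5 = 20.04 rad/s.
f_n = ω_n/(2π) = 20.04/6.283 = 3.189 Hz.

3.19 Hz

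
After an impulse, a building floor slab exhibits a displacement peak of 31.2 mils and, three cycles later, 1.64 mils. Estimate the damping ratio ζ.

Logarithmic decrement δ = (1/n)·ln(x₀/x_n) = (1/3)·ln(31.2/1.64) = (1/3)·ln(19.02) = 0.9819.
ζ = δ/√(4π² + δ²) = 0.9819/√(39.48 + 0.964) = 0.9819/6.359 = 0.1544.

0.154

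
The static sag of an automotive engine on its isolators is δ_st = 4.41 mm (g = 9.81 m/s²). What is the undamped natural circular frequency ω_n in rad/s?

47.2 rad/s

ω_n = √(g/δ_st) = √(9.81/0.00441) = √2224 = 47.16 rad/s.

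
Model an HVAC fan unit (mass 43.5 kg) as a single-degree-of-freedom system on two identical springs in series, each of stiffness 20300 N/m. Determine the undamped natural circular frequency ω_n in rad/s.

Series springs: 1/k_eq = 2/20300, so k_eq = 20300/2 = 10150 N/m.
ω_n = √(k_eq/m) = √(10150/43.5) = √233.3 = 15.28 rad/s.

15.3 rad/s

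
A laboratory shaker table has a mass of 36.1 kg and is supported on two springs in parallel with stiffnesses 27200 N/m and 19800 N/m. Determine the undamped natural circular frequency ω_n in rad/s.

Parallel springs add: k_eq = 27200 + 19800 = 47000 N/m.
ω_n = √(k_eq/m) = √(47000/36.1) = √1302 = 36.08 rad/s.

36.1 rad/s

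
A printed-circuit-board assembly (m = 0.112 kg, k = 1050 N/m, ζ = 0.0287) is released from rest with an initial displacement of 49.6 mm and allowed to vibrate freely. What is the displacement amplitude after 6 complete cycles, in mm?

16.8 mm

Logarithmic decrement δ = 2πζ/√(1 − ζ²) = 2π × 0.02870/√(1 − 0.000824) = 0.1804.
After n cycles, x_n/x₀ = e^(−nδ), so x_6 = 49.6 × e^(−6 × 0.1804) = 49.6 × 0.3388 = 16.80 mm.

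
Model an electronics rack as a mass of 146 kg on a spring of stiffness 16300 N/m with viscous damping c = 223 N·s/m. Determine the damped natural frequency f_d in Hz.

ω_n = √(k/m) = √(16300/146) = 10.57 rad/s.
Critical damping c_c = 2√(k·m) = 2√(16300 × 146) = 3085 N·s/m, so ζ = c/c_c = 223/3085 = 0.07228.
ω_d = ω_n√(1 − ζ²) = 10.57 × √(1 − 0.00522) = 10.54 rad/s.
f_d = ω_d/(2π) = 1.677 Hz.

1.68 Hz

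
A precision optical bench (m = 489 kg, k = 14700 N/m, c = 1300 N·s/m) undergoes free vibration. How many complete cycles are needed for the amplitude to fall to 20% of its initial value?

2 cycles

ζ = c/(2√(km)) = 1300/(2√(14700 × 489)) = 1300/5362 = 0.2424.
Logarithmic decrement δ = 2πζ/√(1 − ζ²) = 2π × 0.2424/√(1 − 0.0588) = 1.570.
x_n/x₀ = e^(−nδ) ≤ 0.2; take ln: n ≥ ln(1/0.2)/δ = 1.609/1.570 = 1.025.
So 2 complete cycles are required.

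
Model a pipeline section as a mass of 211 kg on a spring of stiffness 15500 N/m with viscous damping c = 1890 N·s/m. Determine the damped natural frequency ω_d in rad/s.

ω_n = √(k/m) = √(15500/211) = 8.571 rad/s.
Critical damping c_c = 2√(k·m) = 2√(15500 × 211) = 3617 N·s/m, so ζ = c/c_c = 1890/3617 = 0.5225.
ω_d = ω_n√(1 − ζ²) = 8.571 × √(1 − 0.273) = 7.308 rad/s.

7.31 rad/s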